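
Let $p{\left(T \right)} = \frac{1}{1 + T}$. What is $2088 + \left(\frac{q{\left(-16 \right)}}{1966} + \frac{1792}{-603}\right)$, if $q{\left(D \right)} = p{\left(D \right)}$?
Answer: $\frac{12358983559}{5927490} \approx 2085.0$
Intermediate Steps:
$q{\left(D \right)} = \frac{1}{1 + D}$
$2088 + \left(\frac{q{\left(-16 \right)}}{1966} + \frac{1792}{-603}\right) = 2088 + \left(\frac{1}{\left(1 - 16\right) 1966} + \frac{1792}{-603}\right) = 2088 + \left(\frac{1}{-15} \cdot \frac{1}{1966} + 1792 \left(- \frac{1}{603}\right)\right) = 2088 - \frac{17615561}{5927490} = \frac{12358983559}{5927490}$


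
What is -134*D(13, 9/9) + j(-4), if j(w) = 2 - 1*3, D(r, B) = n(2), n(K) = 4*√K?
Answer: -1 - 536*√2 ≈ -759.02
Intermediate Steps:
D(r, B) = 4*√2
j(w) = -1 (j(w) = 2 - 3 = -1)
-134*D(13, 9/9) + j(-4) = -536*√2 - 1 = -1 - 536*√2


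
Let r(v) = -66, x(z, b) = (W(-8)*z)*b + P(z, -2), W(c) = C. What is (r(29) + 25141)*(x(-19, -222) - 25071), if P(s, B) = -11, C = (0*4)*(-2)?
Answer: -628931150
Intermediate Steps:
C = 0 (C = 0*(-2) = 0)
W(c) = 0
x(z, b) = -11 (x(z, b) = (0*z)*b - 11 = 0*b - 11 = 0 - 11 = -11)
(r(29) + 25141)*(x(-19, -222) - 25071) = (-66 + 25141)*(-11 - 25071) = 25075*(-25082) = -628931150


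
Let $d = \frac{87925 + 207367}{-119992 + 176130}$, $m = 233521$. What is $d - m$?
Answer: $- \frac{6554553303}{28069} \approx -2.3352 \cdot 10^{5}$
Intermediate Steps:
$d = \frac{147646}{28069}$ ($d = \frac{295292}{56138} = 295292 \cdot \frac{1}{56138} = \frac{147646}{28069} \approx 5.2601$)
$d - m = \frac{147646}{28069} - 233521 = - \frac{6554553303}{28069}$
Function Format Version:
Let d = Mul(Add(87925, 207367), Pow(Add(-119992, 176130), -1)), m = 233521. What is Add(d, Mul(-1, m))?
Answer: Rational(-6554553303, 28069) ≈ -2.3352e+5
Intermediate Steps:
d = Rational(147646, 28069) (d = Mul(295292, Pow(56138, -1)) = Mul(295292, Rational(1, 56138)) = Rational(147646, 28069) ≈ 5.2601)
Add(d, Mul(-1, m)) = Add(Rational(147646, 28069), Mul(-1, 233521)) = Add(Rational(147646, 28069), -233521) = Rational(-6554553303, 28069)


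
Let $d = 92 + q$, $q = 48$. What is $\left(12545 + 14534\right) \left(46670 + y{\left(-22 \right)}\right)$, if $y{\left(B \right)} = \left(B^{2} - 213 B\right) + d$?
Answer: $1407566420$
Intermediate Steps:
$d = 140$ ($d = 92 + 48 = 140$)
$y{\left(B \right)} = 140 + B^{2} - 213 B$ ($y{\left(B \right)} = \left(B^{2} - 213 B\right) + 140 = 140 + B^{2} - 213 B$)
$\left(12545 + 14534\right) \left(46670 + y{\left(-22 \right)}\right) = \left(12545 + 14534\right) \left(46670 + \left(140 + \left(-22\right)^{2} - -4686\right)\right) = 27079 \left(46670 + \left(140 + 484 + 4686\right)\right) = 27079 \left(46670 + 5310\right) = 27079 \cdot 51980 = 1407566420$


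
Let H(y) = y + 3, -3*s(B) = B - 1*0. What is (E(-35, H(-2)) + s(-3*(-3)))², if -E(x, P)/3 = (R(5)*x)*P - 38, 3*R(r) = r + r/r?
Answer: 103041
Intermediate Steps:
s(B) = -B/3 (s(B) = -(B - 1*0)/3 = -(B + 0)/3 = -B/3)
H(y) = 3 + y
R(r) = ⅓ + r/3 (R(r) = (r + r/r)/3 = (r + 1)/3 = (1 + r)/3 = ⅓ + r/3)
E(x, P) = 114 - 6*P*x (E(x, P) = -3*(((⅓ + (⅓)*5)*x)*P - 38) = -3*(((⅓ + 5/3)*x)*P - 38) = -3*((2*x)*P - 38) = -3*(2*P*x - 38) = -3*(-38 + 2*P*x) = 114 - 6*P*x)
(E(-35, H(-2)) + s(-3*(-3)))² = ((114 - 6*(3 - 2)*(-35)) - (-1)*(-3))² = ((114 - 6*1*(-35)) - ⅓*9)² = ((114 + 210) - 3)² = (324 - 3)² = 321² = 103041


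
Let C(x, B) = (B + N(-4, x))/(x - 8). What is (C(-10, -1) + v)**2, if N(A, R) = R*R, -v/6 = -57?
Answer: 452929/4 ≈ 1.1323e+5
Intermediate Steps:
v = 342 (v = -6*(-57) = 342)
N(A, R) = R**2
C(x, B) = (B + x**2)/(-8 + x) (C(x, B) = (B + x**2)/(x - 8) = (B + x**2)/(-8 + x))
(C(-10, -1) + v)**2 = ((-1 + (-10)**2)/(-8 - 10) + 342)**2 = ((-1 + 100)/(-18) + 342)**2 = (-1/18*99 + 342)**2 = (-11/2 + 342)**2 = (673/2)**2 = 452929/4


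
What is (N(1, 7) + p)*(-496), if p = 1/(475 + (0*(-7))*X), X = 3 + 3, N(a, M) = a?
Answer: -236096/475 ≈ -497.04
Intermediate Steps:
X = 6
p = 1/475 (p = 1/(475 + (0*(-7))*6) = 1/(475 + 0*6) = 1/(475 + 0) = 1/475 ≈ 0.0021053)
(N(1, 7) + p)*(-496) = (1 + 1/475)*(-496) = (476/475)*(-496) = -236096/475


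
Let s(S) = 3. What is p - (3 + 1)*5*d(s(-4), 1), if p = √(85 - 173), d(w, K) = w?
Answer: -60 + 2*I*√22 ≈ -60.0 + 9.3808*I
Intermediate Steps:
p = 2*I*√22 (p = √(-88) = 2*I*√22 ≈ 9.3808*I)
p - (3 + 1)*5*d(s(-4), 1) = 2*I*√22 - (3 + 1)*5*3 = 2*I*√22 - 4*5*3 = 2*I*√22 - 20*3 = 2*I*√22 - 1*60 = 2*I*√22 - 60 = -60 + 2*I*√22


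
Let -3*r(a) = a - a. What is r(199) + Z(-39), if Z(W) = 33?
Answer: 33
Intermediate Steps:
r(a) = 0 (r(a) = -(a - a)/3 = -1/3*0 = 0)
r(199) + Z(-39) = 0 + 33 = 33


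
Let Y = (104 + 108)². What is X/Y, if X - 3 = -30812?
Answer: -30809/44944 ≈ -0.68550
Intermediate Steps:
X = -30809 (X = 3 - 30812 = -30809)
Y = 44944 (Y = 212² = 44944)
X/Y = -30809/44944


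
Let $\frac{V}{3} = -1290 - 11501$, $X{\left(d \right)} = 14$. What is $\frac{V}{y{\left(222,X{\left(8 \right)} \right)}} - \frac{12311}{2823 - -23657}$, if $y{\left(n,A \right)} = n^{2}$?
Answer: $- \frac{135237697}{108753360} \approx -1.2435$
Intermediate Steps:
$V = -38373$ ($V = 3 \left(-1290 - 11501\right) = 3 \left(-12791\right) = -38373$)
$\frac{V}{y{\left(222,X{\left(8 \right)} \right)}} - \frac{12311}{2823 - -23657} = - \frac{38373}{222^{2}} - \frac{12311}{2823 - -23657} = - \frac{38373}{49284} - \frac{12311}{2823 + 23657} = \left(-38373\right) \frac{1}{49284} - \frac{12311}{26480} = - \frac{12791}{16428} - \frac{12311}{26480} = - \frac{135237697}{108753360}$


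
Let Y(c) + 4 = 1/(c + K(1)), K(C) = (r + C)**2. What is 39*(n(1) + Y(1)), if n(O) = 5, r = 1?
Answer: 234/5 ≈ 46.800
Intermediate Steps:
K(C) = (1 + C)**2
Y(c) = -4 + 1/(4 + c) (Y(c) = -4 + 1/(c + (1 + 1)**2) = -4 + 1/(c + 2**2) = -4 + 1/(c + 4) = -4 + 1/(4 + c))
39*(n(1) + Y(1)) = 39*(5 + (-15 - 4*1)/(4 + 1)) = 39*(5 + (-15 - 4)/5) = 39*(5 + (1/5)*(-19)) = 39*(5 - 19/5) = 39*(6/5) = 234/5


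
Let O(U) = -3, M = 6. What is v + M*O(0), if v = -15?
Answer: -33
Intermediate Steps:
v + M*O(0) = -15 + 6*(-3) = -15 - 18 = -33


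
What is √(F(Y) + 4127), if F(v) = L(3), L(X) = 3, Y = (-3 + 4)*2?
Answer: √4130 ≈ 64.265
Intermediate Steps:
Y = 2 (Y = 1*2 = 2)
F(v) = 3
√(F(Y) + 4127) = √(3 + 4127) = √4130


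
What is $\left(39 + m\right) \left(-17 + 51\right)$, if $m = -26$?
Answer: $442$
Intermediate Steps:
$\left(39 + m\right) \left(-17 + 51\right) = \left(39 - 26\right) \left(-17 + 51\right) = 13 \cdot 34 = 442$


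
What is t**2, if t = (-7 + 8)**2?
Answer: 1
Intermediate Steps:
t = 1 (t = 1**2 = 1)
t**2 = 1**2 = 1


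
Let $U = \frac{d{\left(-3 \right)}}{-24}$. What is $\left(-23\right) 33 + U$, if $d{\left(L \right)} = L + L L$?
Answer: $- \frac{3037}{4} \approx -759.25$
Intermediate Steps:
$d{\left(L \right)} = L + L^{2}$
$U = - \frac{1}{4}$ ($U = \frac{\left(-3\right) \left(1 - 3\right)}{-24} = \left(-3\right) \left(-2\right) \left(- \frac{1}{24}\right) = 6 \left(- \frac{1}{24}\right) = - \frac{1}{4} \approx -0.25$)
$\left(-23\right) 33 + U = \left(-23\right) 33 - \frac{1}{4} = -759 - \frac{1}{4} = - \frac{3037}{4}$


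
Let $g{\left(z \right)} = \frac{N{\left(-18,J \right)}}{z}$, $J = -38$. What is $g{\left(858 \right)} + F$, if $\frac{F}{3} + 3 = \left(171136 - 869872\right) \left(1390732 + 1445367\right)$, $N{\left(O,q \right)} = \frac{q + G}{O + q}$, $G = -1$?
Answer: $- \frac{7324305804324431}{1232} \approx -5.9451 \cdot 10^{12}$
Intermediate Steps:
$N{\left(O,q \right)} = \frac{-1 + q}{O + q}$ ($N{\left(O,q \right)} = \frac{q - 1}{O + q} = \frac{-1 + q}{O + q}$)
$g{\left(z \right)} = \frac{39}{56 z}$ ($g{\left(z \right)} = \frac{\frac{1}{-18 - 38} \left(-1 - 38\right)}{z} = \frac{\frac{1}{-56} \left(-39\right)}{z} = \frac{\left(- \frac{1}{56}\right) \left(-39\right)}{z} = \frac{39}{56 z}$)
$F = -5945053412601$ ($F = -9 + 3 \left(171136 - 869872\right) \left(1390732 + 1445367\right) = -9 + 3 \left(\left(-698736\right) 2836099\right) = -9 + 3 \left(-1981684470864\right) = -9 - 5945053412592 = -5945053412601$)
$g{\left(858 \right)} + F = \frac{39}{56 \cdot 858} - 5945053412601 = \frac{39}{56} \cdot \frac{1}{858} - 5945053412601 = \frac{1}{1232} - 5945053412601 = - \frac{7324305804324431}{1232}$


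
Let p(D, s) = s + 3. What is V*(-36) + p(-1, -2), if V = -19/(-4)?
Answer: -170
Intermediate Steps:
V = 19/4 (V = -19*(-1/4) = 19/4 ≈ 4.7500)
p(D, s) = 3 + s
V*(-36) + p(-1, -2) = (19/4)*(-36) + (3 - 2) = -171 + 1 = -170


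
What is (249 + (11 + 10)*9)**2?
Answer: 191844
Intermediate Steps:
(249 + (11 + 10)*9)**2 = (249 + 21*9)**2 = (249 + 189)**2 = 438**2 = 191844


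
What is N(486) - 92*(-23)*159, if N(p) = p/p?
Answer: 336445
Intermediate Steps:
N(p) = 1
N(486) - 92*(-23)*159 = 1 - 92*(-23)*159 = 1 - (-2116)*159 = 1 - 1*(-336444) = 1 + 336444 = 336445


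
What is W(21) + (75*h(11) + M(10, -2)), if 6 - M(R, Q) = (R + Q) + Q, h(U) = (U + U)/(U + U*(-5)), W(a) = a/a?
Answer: -73/2 ≈ -36.500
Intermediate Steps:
W(a) = 1
h(U) = -½ (h(U) = (2*U)/(U - 5*U) = (2*U)/((-4*U)) = (2*U)*(-1/(4*U)) = -½)
M(R, Q) = 6 - R - 2*Q (M(R, Q) = 6 - ((R + Q) + Q) = 6 - ((Q + R) + Q) = 6 - (R + 2*Q) = 6 + (-R - 2*Q) = 6 - R - 2*Q)
W(21) + (75*h(11) + M(10, -2)) = 1 + (75*(-½) + (6 - 1*10 - 2*(-2))) = 1 + (-75/2 + (6 - 10 + 4)) = 1 + (-75/2 + 0) = 1 - 75/2 = -73/2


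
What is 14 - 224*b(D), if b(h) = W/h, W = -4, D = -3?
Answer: -854/3 ≈ -284.67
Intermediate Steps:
b(h) = -4/h
14 - 224*b(D) = 14 - (-896)/(-3) = 14 - (-896)*(-1)/3 = 14 - 224*4/3 = 14 - 896/3 = -854/3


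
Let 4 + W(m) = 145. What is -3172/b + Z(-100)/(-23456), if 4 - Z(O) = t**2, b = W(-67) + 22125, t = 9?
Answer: -36343975/261135648 ≈ -0.13918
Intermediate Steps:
W(m) = 141 (W(m) = -4 + 145 = 141)
b = 22266 (b = 141 + 22125 = 22266)
Z(O) = -77 (Z(O) = 4 - 1*9**2 = 4 - 1*81 = 4 - 81 = -77)
-3172/b + Z(-100)/(-23456) = -3172/22266 - 77/(-23456) = -3172*1/22266 - 77*(-1/23456) = -1586/11133 + 77/23456 = -36343975/261135648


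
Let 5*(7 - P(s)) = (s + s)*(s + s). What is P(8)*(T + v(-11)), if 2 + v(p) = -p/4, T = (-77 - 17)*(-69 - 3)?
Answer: -1196715/4 ≈ -2.9918e+5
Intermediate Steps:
P(s) = 7 - 4*s**2/5 (P(s) = 7 - (s + s)*(s + s)/5 = 7 - 2*s*2*s/5 = 7 - 4*s**2/5)
T = 6768 (T = -94*(-72) = 6768)
v(p) = -2 - p/4
P(8)*(T + v(-11)) = (7 - 4/5*8**2)*(6768 + (-2 - 1/4*(-11))) = (7 - 4/5*64)*(6768 + (-2 + 11/4)) = (7 - 256/5)*(6768 + 3/4) = -221/5*27075/4 = -1196715/4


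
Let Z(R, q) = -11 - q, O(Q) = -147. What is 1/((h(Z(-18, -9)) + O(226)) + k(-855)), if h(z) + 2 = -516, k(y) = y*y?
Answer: 1/730360 ≈ 1.3692e-6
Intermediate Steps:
k(y) = y²
h(z) = -518 (h(z) = -2 - 516 = -518)
1/((h(Z(-18, -9)) + O(226)) + k(-855)) = 1/((-518 - 147) + (-855)²) = 1/(-665 + 731025) = 1/730360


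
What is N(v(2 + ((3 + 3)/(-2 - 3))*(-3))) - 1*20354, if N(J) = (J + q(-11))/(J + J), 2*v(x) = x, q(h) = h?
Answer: -569953/28 ≈ -20355.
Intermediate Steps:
v(x) = x/2
N(J) = (-11 + J)/(2*J) (N(J) = (J - 11)/(J + J) = (-11 + J)/((2*J)) = (-11 + J)*(1/(2*J)) = (-11 + J)/(2*J))
N(v(2 + ((3 + 3)/(-2 - 3))*(-3))) - 1*20354 = (-11 + (2 + ((3 + 3)/(-2 - 3))*(-3))/2)/(2*(((2 + ((3 + 3)/(-2 - 3))*(-3))/2))) - 1*20354 = (-11 + (2 + (6/(-5))*(-3))/2)/(2*(((2 + (6/(-5))*(-3))/2))) - 20354 = (-11 + (2 + (6*(-⅕))*(-3))/2)/(2*(((2 + (6*(-⅕))*(-3))/2))) - 20354 = (-11 + (2 - 6/5*(-3))/2)/(2*(((2 - 6/5*(-3))/2))) - 20354 = (-11 + (2 + 18/5)/2)/(2*(((2 + 18/5)/2))) - 20354 = (-11 + (½)*(28/5))/(2*(((½)*(28/5)))) - 20354 = (-11 + 14/5)/(2*(14/5)) - 20354 = (½)*(5/14)*(-41/5) - 20354 = -41/28 - 20354 = -569953/28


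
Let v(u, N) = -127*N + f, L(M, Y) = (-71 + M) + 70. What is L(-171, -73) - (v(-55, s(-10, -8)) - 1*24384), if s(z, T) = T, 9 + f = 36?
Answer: 23169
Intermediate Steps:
f = 27 (f = -9 + 36 = 27)
L(M, Y) = -1 + M
v(u, N) = 27 - 127*N (v(u, N) = -127*N + 27 = 27 - 127*N)
L(-171, -73) - (v(-55, s(-10, -8)) - 1*24384) = (-1 - 171) - ((27 - 127*(-8)) - 1*24384) = -172 - ((27 + 1016) - 24384) = -172 - (1043 - 24384) = -172 - 1*(-23341) = -172 + 23341 = 23169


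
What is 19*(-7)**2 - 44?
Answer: 887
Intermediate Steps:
19*(-7)**2 - 44 = 19*49 - 44 = 931 - 44 = 887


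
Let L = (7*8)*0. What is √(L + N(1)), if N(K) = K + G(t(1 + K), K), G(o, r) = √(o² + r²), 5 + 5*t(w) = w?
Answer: √(25 + 5*√34)/5 ≈ 1.4718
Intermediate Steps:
t(w) = -1 + w/5
L = 0 (L = 56*0 = 0)
N(K) = K + √(K² + (-⅘ + K/5)²) (N(K) = K + √((-1 + (1 + K)/5)² + K²) = K + √((-1 + (⅕ + K/5))² + K²) = K + √((-⅘ + K/5)² + K²) = K + √(K² + (-⅘ + K/5)²))
√(L + N(1)) = √(0 + (1 + √(16 - 8*1 + 26*1²)/5)) = √(0 + (1 + √(16 - 8 + 26*1)/5)) = √(0 + (1 + √(16 - 8 + 26)/5)) = √(0 + (1 + √34/5)) = √(1 + √34/5)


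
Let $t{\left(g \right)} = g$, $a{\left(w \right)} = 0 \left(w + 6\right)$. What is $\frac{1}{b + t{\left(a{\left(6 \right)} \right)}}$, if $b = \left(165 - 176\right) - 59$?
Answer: $- \frac{1}{70} \approx -0.014286$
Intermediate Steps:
$a{\left(w \right)} = 0$ ($a{\left(w \right)} = 0 \left(6 + w\right) = 0$)
$b = -70$ ($b = -11 - 59 = -70$)
$\frac{1}{b + t{\left(a{\left(6 \right)} \right)}} = \frac{1}{-70 + 0} = \frac{1}{-70} = - \frac{1}{70}$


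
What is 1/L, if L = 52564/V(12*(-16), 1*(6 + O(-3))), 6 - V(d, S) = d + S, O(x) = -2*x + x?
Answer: 189/52564 ≈ 0.0035956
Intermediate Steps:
O(x) = -x
V(d, S) = 6 - S - d (V(d, S) = 6 - (d + S) = 6 - (S + d) = 6 + (-S - d) = 6 - S - d)
L = 52564/189 (L = 52564/(6 - (6 - 1*(-3)) - 12*(-16)) = 52564/(6 - (6 + 3) - 1*(-192)) = 52564/(6 - 9 + 192) = 52564/189 ≈ 278.12)
1/L = 1/(52564/189) = 189/52564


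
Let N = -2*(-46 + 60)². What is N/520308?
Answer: -98/130077 ≈ -0.00075340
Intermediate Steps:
N = -392 (N = -2*14² = -2*196 = -392)
N/520308 = -392/520308 = -392*1/520308 = -98/130077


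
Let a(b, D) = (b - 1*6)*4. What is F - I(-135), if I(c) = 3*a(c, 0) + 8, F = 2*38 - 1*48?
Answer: 1712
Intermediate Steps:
a(b, D) = -24 + 4*b (a(b, D) = (b - 6)*4 = (-6 + b)*4 = -24 + 4*b)
F = 28 (F = 76 - 48 = 28)
I(c) = -64 + 12*c (I(c) = 3*(-24 + 4*c) + 8 = (-72 + 12*c) + 8 = -64 + 12*c)
F - I(-135) = 28 - (-64 + 12*(-135)) = 28 - (-64 - 1620) = 28 - 1*(-1684) = 28 + 1684 = 1712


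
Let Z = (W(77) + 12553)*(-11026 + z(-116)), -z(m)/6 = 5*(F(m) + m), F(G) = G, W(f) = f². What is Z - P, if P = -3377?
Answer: -75144435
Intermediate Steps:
z(m) = -60*m (z(m) = -30*(m + m) = -30*2*m = -60*m)
Z = -75147812 (Z = (77² + 12553)*(-11026 - 60*(-116)) = (5929 + 12553)*(-11026 + 6960) = 18482*(-4066) = -75147812)
Z - P = -75147812 - 1*(-3377) = -75147812 + 3377 = -75144435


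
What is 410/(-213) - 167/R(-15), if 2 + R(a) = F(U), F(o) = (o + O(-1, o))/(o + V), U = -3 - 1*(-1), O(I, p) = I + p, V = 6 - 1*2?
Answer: 22484/639 ≈ 35.186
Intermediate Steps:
V = 4 (V = 6 - 2 = 4)
U = -2 (U = -3 + 1 = -2)
F(o) = (-1 + 2*o)/(4 + o) (F(o) = (o + (-1 + o))/(o + 4) = (-1 + 2*o)/(4 + o))
R(a) = -9/2 (R(a) = -2 + (-1 + 2*(-2))/(4 - 2) = -2 + (-1 - 4)/2 = -2 + (½)*(-5) = -2 - 5/2 = -9/2)
410/(-213) - 167/R(-15) = 410/(-213) - 167/(-9/2) = 410*(-1/213) - 167*(-2/9) = -410/213 + 334/9 = 22484/639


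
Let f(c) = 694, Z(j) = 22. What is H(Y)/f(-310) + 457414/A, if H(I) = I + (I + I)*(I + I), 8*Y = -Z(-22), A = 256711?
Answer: 649009737/356314868 ≈ 1.8214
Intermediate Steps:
Y = -11/4 (Y = (-1*22)/8 = (⅛)*(-22) = -11/4 ≈ -2.7500)
H(I) = I + 4*I² (H(I) = I + (2*I)*(2*I) = I + 4*I²)
H(Y)/f(-310) + 457414/A = -11*(1 + 4*(-11/4))/4/694 + 457414/256711 = -11*(1 - 11)/4*(1/694) + 457414*(1/256711) = -11/4*(-10)*(1/694) + 457414/256711 = (55/2)*(1/694) + 457414/256711 = 55/1388 + 457414/256711 = 649009737/356314868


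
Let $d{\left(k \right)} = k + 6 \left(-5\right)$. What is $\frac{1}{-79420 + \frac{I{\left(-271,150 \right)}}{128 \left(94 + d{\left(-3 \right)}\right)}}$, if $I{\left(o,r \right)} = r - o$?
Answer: $- \frac{7808}{620110939} \approx -1.2591 \cdot 10^{-5}$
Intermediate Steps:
$d{\left(k \right)} = -30 + k$ ($d{\left(k \right)} = k - 30 = -30 + k$)
$\frac{1}{-79420 + \frac{I{\left(-271,150 \right)}}{128 \left(94 + d{\left(-3 \right)}\right)}} = \frac{1}{-79420 + \frac{150 - -271}{128 \left(94 - 33\right)}} = \frac{1}{-79420 + \frac{150 + 271}{128 \left(94 - 33\right)}} = \frac{1}{-79420 + \frac{421}{128 \cdot 61}} = \frac{1}{-79420 + \frac{421}{7808}} = \frac{1}{- \frac{620110939}{7808}} = - \frac{7808}{620110939}$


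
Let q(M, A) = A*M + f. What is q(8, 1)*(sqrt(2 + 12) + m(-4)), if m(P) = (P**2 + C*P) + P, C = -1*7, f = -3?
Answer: 200 + 5*sqrt(14) ≈ 218.71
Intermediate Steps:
C = -7
q(M, A) = -3 + A*M (q(M, A) = A*M - 3 = -3 + A*M)
m(P) = P**2 - 6*P (m(P) = (P**2 - 7*P) + P = P**2 - 6*P)
q(8, 1)*(sqrt(2 + 12) + m(-4)) = (-3 + 1*8)*(sqrt(2 + 12) - 4*(-6 - 4)) = (-3 + 8)*(sqrt(14) - 4*(-10)) = 5*(sqrt(14) + 40) = 5*(40 + sqrt(14)) = 200 + 5*sqrt(14)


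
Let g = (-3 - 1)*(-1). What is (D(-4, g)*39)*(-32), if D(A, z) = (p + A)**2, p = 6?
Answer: -4992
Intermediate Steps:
g = 4 (g = -4*(-1) = 4)
D(A, z) = (6 + A)**2
(D(-4, g)*39)*(-32) = ((6 - 4)**2*39)*(-32) = (2**2*39)*(-32) = (4*39)*(-32) = 156*(-32) = -4992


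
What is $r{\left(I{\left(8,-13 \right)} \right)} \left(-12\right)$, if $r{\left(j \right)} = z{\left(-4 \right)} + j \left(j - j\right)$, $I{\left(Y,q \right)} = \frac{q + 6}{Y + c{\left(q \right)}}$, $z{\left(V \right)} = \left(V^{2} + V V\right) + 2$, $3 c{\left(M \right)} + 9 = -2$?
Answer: $-408$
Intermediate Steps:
$c{\left(M \right)} = - \frac{11}{3}$ ($c{\left(M \right)} = -3 + \frac{1}{3} \left(-2\right) = -3 - \frac{2}{3} = - \frac{11}{3}$)
$z{\left(V \right)} = 2 + 2 V^{2}$ ($z{\left(V \right)} = \left(V^{2} + V^{2}\right) + 2 = 2 V^{2} + 2 = 2 + 2 V^{2}$)
$I{\left(Y,q \right)} = \frac{6 + q}{- \frac{11}{3} + Y}$ ($I{\left(Y,q \right)} = \frac{q + 6}{Y - \frac{11}{3}} = \frac{6 + q}{- \frac{11}{3} + Y}$)
$r{\left(j \right)} = 34$ ($r{\left(j \right)} = \left(2 + 2 \left(-4\right)^{2}\right) + j \left(j - j\right) = \left(2 + 2 \cdot 16\right) + j 0 = \left(2 + 32\right) + 0 = 34 + 0 = 34$)
$r{\left(I{\left(8,-13 \right)} \right)} \left(-12\right) = 34 \left(-12\right) = -408$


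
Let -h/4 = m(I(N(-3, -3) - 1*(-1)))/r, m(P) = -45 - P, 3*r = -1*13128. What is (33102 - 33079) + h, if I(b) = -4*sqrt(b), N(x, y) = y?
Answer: 25117/1094 + 2*I*sqrt(2)/547 ≈ 22.959 + 0.0051708*I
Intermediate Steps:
r = -4376 (r = (-1*13128)/3 = (1/3)*(-13128) = -4376)
h = -45/1094 + 2*I*sqrt(2)/547 (h = -4*(-45 - (-4)*sqrt(-3 - 1*(-1)))/(-4376) = -4*(-45 - (-4)*sqrt(-3 + 1))*(-1)/4376 = -4*(-45 - (-4)*sqrt(-2))*(-1)/4376 = -4*(-45 - (-4)*I*sqrt(2))*(-1)/4376 = -4*(-45 + 4*I*sqrt(2))*(-1)/4376 = -4*(45/4376 - I*sqrt(2)/1094) = -45/1094 + 2*I*sqrt(2)/547 ≈ -0.041133 + 0.0051708*I)
(33102 - 33079) + h = (33102 - 33079) + (-45/1094 + 2*I*sqrt(2)/547) = 23 + (-45/1094 + 2*I*sqrt(2)/547) = 25117/1094 + 2*I*sqrt(2)/547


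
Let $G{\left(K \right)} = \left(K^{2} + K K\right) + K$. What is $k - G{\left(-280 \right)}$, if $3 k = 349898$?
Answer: $- \frac{119662}{3} \approx -39887.0$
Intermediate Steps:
$k = \frac{349898}{3}$ ($k = \frac{1}{3} \cdot 349898 = \frac{349898}{3} \approx 1.1663 \cdot 10^{5}$)
$G{\left(K \right)} = K + 2 K^{2}$ ($G{\left(K \right)} = \left(K^{2} + K^{2}\right) + K = 2 K^{2} + K = K + 2 K^{2}$)
$k - G{\left(-280 \right)} = \frac{349898}{3} - - 280 \left(1 + 2 \left(-280\right)\right) = \frac{349898}{3} - - 280 \left(1 - 560\right) = \frac{349898}{3} - \left(-280\right) \left(-559\right) = \frac{349898}{3} - 156520 = - \frac{119662}{3}$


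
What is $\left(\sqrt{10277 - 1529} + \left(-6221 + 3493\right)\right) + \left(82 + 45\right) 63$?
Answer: $5273 + 54 \sqrt{3} \approx 5366.5$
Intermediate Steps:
$\left(\sqrt{10277 - 1529} + \left(-6221 + 3493\right)\right) + \left(82 + 45\right) 63 = \left(\sqrt{8748} - 2728\right) + 127 \cdot 63 = \left(54 \sqrt{3} - 2728\right) + 8001 = \left(-2728 + 54 \sqrt{3}\right) + 8001 = 5273 + 54 \sqrt{3}$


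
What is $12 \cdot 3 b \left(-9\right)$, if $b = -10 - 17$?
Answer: $8748$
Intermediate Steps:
$b = -27$ ($b = -10 - 17 = -27$)
$12 \cdot 3 b \left(-9\right) = 12 \cdot 3 \left(-27\right) \left(-9\right) = 36 \left(-27\right) \left(-9\right) = \left(-972\right) \left(-9\right) = 8748$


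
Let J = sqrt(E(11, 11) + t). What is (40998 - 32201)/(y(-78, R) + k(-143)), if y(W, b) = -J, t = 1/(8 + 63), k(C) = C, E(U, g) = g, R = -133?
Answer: -89315941/1451097 + 8797*sqrt(55522)/1451097 ≈ -60.122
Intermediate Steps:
t = 1/71 ≈ 0.014085
J = sqrt(55522)/71 (J = sqrt(11 + 1/71) = sqrt(782/71) = sqrt(55522)/71 ≈ 3.3187)
y(W, b) = -sqrt(55522)/71
(40998 - 32201)/(y(-78, R) + k(-143)) = (40998 - 32201)/(-sqrt(55522)/71 - 143) = 8797/(-143 - sqrt(55522)/71)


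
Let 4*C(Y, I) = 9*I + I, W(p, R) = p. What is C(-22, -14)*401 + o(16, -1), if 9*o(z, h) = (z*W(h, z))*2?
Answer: -126347/9 ≈ -14039.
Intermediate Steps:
o(z, h) = 2*h*z/9 (o(z, h) = ((z*h)*2)/9 = ((h*z)*2)/9 = (2*h*z)/9 = 2*h*z/9)
C(Y, I) = 5*I/2 (C(Y, I) = (9*I + I)/4 = (10*I)/4 = 5*I/2)
C(-22, -14)*401 + o(16, -1) = ((5/2)*(-14))*401 + (2/9)*(-1)*16 = -35*401 - 32/9 = -14035 - 32/9 = -126347/9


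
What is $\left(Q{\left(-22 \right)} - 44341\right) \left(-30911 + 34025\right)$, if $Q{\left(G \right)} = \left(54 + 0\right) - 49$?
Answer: $-138062304$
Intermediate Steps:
$Q{\left(G \right)} = 5$ ($Q{\left(G \right)} = 54 - 49 = 5$)
$\left(Q{\left(-22 \right)} - 44341\right) \left(-30911 + 34025\right) = \left(5 - 44341\right) \left(-30911 + 34025\right) = \left(-44336\right) 3114 = -138062304$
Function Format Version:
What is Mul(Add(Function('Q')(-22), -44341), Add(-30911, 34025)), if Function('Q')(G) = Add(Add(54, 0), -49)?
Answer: -138062304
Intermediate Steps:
Function('Q')(G) = 5 (Function('Q')(G) = Add(54, -49) = 5)
Mul(Add(Function('Q')(-22), -44341), Add(-30911, 34025)) = Mul(Add(5, -44341), Add(-30911, 34025)) = Mul(-44336, 3114) = -138062304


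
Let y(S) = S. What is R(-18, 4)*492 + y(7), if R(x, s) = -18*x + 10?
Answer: 164335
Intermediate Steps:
R(x, s) = 10 - 18*x
R(-18, 4)*492 + y(7) = (10 - 18*(-18))*492 + 7 = (10 + 324)*492 + 7 = 334*492 + 7 = 164328 + 7 = 164335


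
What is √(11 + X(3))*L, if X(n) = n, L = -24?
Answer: -24*√14 ≈ -89.800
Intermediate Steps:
√(11 + X(3))*L = √(11 + 3)*(-24) = √14*(-24) = -24*√14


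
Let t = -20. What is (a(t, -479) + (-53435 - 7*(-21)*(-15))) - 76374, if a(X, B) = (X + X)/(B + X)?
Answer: -65874946/499 ≈ -1.3201e+5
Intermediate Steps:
a(X, B) = 2*X/(B + X) (a(X, B) = (2*X)/(B + X) = 2*X/(B + X))
(a(t, -479) + (-53435 - 7*(-21)*(-15))) - 76374 = (2*(-20)/(-479 - 20) + (-53435 - 7*(-21)*(-15))) - 76374 = (2*(-20)/(-499) + (-53435 + 147*(-15))) - 76374 = (2*(-20)*(-1/499) + (-53435 - 2205)) - 76374 = (40/499 - 55640) - 76374 = -27764320/499 - 76374 = -65874946/499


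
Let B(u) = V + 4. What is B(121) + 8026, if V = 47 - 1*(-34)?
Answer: 8111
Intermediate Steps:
V = 81 (V = 47 + 34 = 81)
B(u) = 85 (B(u) = 81 + 4 = 85)
B(121) + 8026 = 85 + 8026 = 8111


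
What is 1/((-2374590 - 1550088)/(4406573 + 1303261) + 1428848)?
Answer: 951639/1359746827759 ≈ 6.9987e-7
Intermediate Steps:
1/((-2374590 - 1550088)/(4406573 + 1303261) + 1428848) = 1/(-3924678/5709834 + 1428848) = 1/(-3924678*1/5709834 + 1428848) = 1/(-654113/951639 + 1428848) = 1/(1359746827759/951639) = 951639/1359746827759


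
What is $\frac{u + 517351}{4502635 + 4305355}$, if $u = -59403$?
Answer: $\frac{228974}{4403995} \approx 0.051992$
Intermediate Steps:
$\frac{u + 517351}{4502635 + 4305355} = \frac{-59403 + 517351}{4502635 + 4305355} = \frac{457948}{8807990} = 457948 \cdot \frac{1}{8807990} = \frac{228974}{4403995}$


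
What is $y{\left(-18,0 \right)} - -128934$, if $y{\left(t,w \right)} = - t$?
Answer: $128952$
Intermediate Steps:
$y{\left(-18,0 \right)} - -128934 = \left(-1\right) \left(-18\right) - -128934 = 18 + 128934 = 128952$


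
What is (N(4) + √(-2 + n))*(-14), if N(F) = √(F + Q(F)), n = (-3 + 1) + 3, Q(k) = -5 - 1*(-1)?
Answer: -14*I ≈ -14.0*I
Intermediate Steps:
Q(k) = -4 (Q(k) = -5 + 1 = -4)
n = 1 (n = -2 + 3 = 1)
N(F) = √(-4 + F) (N(F) = √(F - 4) = √(-4 + F))
(N(4) + √(-2 + n))*(-14) = (√(-4 + 4) + √(-2 + 1))*(-14) = (√0 + √(-1))*(-14) = (0 + I)*(-14) = I*(-14) = -14*I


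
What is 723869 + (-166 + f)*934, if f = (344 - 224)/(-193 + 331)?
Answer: 13101655/23 ≈ 5.6964e+5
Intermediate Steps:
f = 20/23 (f = 120/138 = 120*(1/138) = 20/23 ≈ 0.86957)
723869 + (-166 + f)*934 = 723869 + (-166 + 20/23)*934 = 723869 - 3798/23*934 = 723869 - 3547332/23 = 13101655/23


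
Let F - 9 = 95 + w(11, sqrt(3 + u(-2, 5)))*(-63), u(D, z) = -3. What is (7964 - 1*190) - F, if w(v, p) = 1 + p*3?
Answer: 7733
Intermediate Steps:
w(v, p) = 1 + 3*p
F = 41 (F = 9 + (95 + (1 + 3*sqrt(3 - 3))*(-63)) = 9 + (95 + (1 + 3*sqrt(0))*(-63)) = 9 + (95 + (1 + 3*0)*(-63)) = 9 + (95 + (1 + 0)*(-63)) = 9 + (95 + 1*(-63)) = 9 + (95 - 63) = 9 + 32 = 41)
(7964 - 1*190) - F = (7964 - 1*190) - 1*41 = (7964 - 190) - 41 = 7774 - 41 = 7733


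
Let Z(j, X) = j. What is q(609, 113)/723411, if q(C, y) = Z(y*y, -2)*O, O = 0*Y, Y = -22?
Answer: 0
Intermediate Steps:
O = 0 (O = 0*(-22) = 0)
q(C, y) = 0 (q(C, y) = (y*y)*0 = y²*0 = 0)
q(609, 113)/723411 = 0/723411 = 0*(1/723411) = 0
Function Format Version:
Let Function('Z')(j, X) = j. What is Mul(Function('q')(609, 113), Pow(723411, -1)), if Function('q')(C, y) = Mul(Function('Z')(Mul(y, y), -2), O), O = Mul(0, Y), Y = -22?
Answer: 0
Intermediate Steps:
O = 0 (O = Mul(0, -22) = 0)
Function('q')(C, y) = 0 (Function('q')(C, y) = Mul(Mul(y, y), 0) = Mul(Pow(y, 2), 0) = 0)
Mul(Function('q')(609, 113), Pow(723411, -1)) = Mul(0, Pow(723411, -1)) = Mul(0, Rational(1, 723411)) = 0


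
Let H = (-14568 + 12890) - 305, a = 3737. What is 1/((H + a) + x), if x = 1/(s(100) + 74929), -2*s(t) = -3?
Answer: 149861/262856196 ≈ 0.00057013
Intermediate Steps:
s(t) = 3/2 (s(t) = -½*(-3) = 3/2)
H = -1983 (H = -1678 - 305 = -1983)
x = 2/149861 (x = 1/(3/2 + 74929) = 1/(149861/2) = 2/149861 ≈ 1.3346e-5)
1/((H + a) + x) = 1/((-1983 + 3737) + 2/149861) = 1/(1754 + 2/149861) = 1/(262856196/149861) = 149861/262856196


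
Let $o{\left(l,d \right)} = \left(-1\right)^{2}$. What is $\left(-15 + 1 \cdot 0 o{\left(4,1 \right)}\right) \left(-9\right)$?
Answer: $135$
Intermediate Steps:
$o{\left(l,d \right)} = 1$
$\left(-15 + 1 \cdot 0 o{\left(4,1 \right)}\right) \left(-9\right) = \left(-15 + 1 \cdot 0 \cdot 1\right) \left(-9\right) = \left(-15 + 0 \cdot 1\right) \left(-9\right) = \left(-15 + 0\right) \left(-9\right) = \left(-15\right) \left(-9\right) = 135$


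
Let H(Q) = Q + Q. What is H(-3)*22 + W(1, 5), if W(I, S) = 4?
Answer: -128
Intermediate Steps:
H(Q) = 2*Q
H(-3)*22 + W(1, 5) = (2*(-3))*22 + 4 = -6*22 + 4 = -132 + 4 = -128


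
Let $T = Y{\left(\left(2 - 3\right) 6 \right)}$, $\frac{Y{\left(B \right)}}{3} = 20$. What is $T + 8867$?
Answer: $8927$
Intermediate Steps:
$Y{\left(B \right)} = 60$ ($Y{\left(B \right)} = 3 \cdot 20 = 60$)
$T = 60$
$T + 8867 = 60 + 8867 = 8927$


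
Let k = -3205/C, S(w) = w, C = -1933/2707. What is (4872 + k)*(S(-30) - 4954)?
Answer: -90178058824/1933 ≈ -4.6652e+7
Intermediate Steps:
C = -1933/2707 (C = -1933*1/2707 = -1933/2707 ≈ -0.71408)
k = 8675935/1933 (k = -3205/(-1933/2707) = -3205*(-2707/1933) = 8675935/1933 ≈ 4488.3)
(4872 + k)*(S(-30) - 4954) = (4872 + 8675935/1933)*(-30 - 4954) = (18093511/1933)*(-4984) = -90178058824/1933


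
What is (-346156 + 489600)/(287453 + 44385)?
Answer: 71722/165919 ≈ 0.43227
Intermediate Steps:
(-346156 + 489600)/(287453 + 44385) = 143444/331838 = 143444*(1/331838) = 71722/165919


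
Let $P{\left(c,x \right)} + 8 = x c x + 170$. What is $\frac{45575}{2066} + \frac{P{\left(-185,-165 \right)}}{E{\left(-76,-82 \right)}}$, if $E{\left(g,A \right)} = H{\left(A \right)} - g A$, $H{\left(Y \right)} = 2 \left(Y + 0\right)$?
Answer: $\frac{1782805043}{2202356} \approx 809.5$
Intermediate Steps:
$H{\left(Y \right)} = 2 Y$
$P{\left(c,x \right)} = 162 + c x^{2}$ ($P{\left(c,x \right)} = -8 + \left(x c x + 170\right) = -8 + \left(c x x + 170\right) = -8 + \left(c x^{2} + 170\right) = -8 + \left(170 + c x^{2}\right) = 162 + c x^{2}$)
$E{\left(g,A \right)} = 2 A - A g$ ($E{\left(g,A \right)} = 2 A - g A = 2 A - A g$)
$\frac{45575}{2066} + \frac{P{\left(-185,-165 \right)}}{E{\left(-76,-82 \right)}} = \frac{45575}{2066} + \frac{162 - 185 \left(-165\right)^{2}}{\left(-82\right) \left(2 - -76\right)} = 45575 \cdot \frac{1}{2066} + \frac{162 - 5036625}{\left(-82\right) \left(2 + 76\right)} = \frac{45575}{2066} + \frac{162 - 5036625}{\left(-82\right) 78} = \frac{45575}{2066} - \frac{5036463}{-6396} = \frac{45575}{2066} - - \frac{1678821}{2132} = \frac{45575}{2066} + \frac{1678821}{2132} = \frac{1782805043}{2202356}$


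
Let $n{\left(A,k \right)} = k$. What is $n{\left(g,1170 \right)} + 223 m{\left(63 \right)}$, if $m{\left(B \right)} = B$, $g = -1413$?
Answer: $15219$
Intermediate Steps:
$n{\left(g,1170 \right)} + 223 m{\left(63 \right)} = 1170 + 223 \cdot 63 = 1170 + 14049 = 15219$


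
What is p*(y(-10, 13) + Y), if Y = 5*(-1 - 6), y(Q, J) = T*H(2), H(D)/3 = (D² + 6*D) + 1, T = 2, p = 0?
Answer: 0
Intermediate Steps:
H(D) = 3 + 3*D² + 18*D (H(D) = 3*((D² + 6*D) + 1) = 3*(1 + D² + 6*D) = 3 + 3*D² + 18*D)
y(Q, J) = 102 (y(Q, J) = 2*(3 + 3*2² + 18*2) = 2*(3 + 3*4 + 36) = 2*(3 + 12 + 36) = 2*51 = 102)
Y = -35 (Y = 5*(-7) = -35)
p*(y(-10, 13) + Y) = 0*(102 - 35) = 0*67 = 0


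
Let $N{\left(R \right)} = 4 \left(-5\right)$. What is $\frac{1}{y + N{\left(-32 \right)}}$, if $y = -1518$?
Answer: $- \frac{1}{1538} \approx -0.0006502$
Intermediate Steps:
$N{\left(R \right)} = -20$
$\frac{1}{y + N{\left(-32 \right)}} = \frac{1}{-1518 - 20} = \frac{1}{-1538} = - \frac{1}{1538}$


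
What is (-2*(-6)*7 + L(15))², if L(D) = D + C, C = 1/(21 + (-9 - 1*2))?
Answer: 982081/100 ≈ 9820.8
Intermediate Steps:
C = ⅒ (C = 1/(21 + (-9 - 2)) = 1/(21 - 11) = 1/10 = ⅒ ≈ 0.10000)
L(D) = ⅒ + D (L(D) = D + ⅒ = ⅒ + D)
(-2*(-6)*7 + L(15))² = (-2*(-6)*7 + (⅒ + 15))² = (12*7 + 151/10)² = (84 + 151/10)² = (991/10)² = 982081/100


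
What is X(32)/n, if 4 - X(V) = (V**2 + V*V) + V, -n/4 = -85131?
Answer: -173/28377 ≈ -0.0060965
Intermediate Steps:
n = 340524 (n = -4*(-85131) = 340524)
X(V) = 4 - V - 2*V**2 (X(V) = 4 - ((V**2 + V*V) + V) = 4 - ((V**2 + V**2) + V) = 4 - (2*V**2 + V) = 4 - (V + 2*V**2) = 4 + (-V - 2*V**2) = 4 - V - 2*V**2)
X(32)/n = (4 - 1*32 - 2*32**2)/340524 = (4 - 32 - 2*1024)*(1/340524) = (4 - 32 - 2048)*(1/340524) = -2076*1/340524 = -173/28377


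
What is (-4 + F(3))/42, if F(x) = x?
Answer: -1/42 ≈ -0.023810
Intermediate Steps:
(-4 + F(3))/42 = (-4 + 3)/42 = (1/42)*(-1) = -1/42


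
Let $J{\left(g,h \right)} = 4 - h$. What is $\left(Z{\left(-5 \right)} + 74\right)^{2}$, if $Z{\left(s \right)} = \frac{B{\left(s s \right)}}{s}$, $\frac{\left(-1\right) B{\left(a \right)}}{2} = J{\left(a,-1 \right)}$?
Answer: $5776$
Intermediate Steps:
$B{\left(a \right)} = -10$ ($B{\left(a \right)} = - 2 \left(4 - -1\right) = - 2 \left(4 + 1\right) = \left(-2\right) 5 = -10$)
$Z{\left(s \right)} = - \frac{10}{s}$
$\left(Z{\left(-5 \right)} + 74\right)^{2} = \left(- \frac{10}{-5} + 74\right)^{2} = \left(\left(-10\right) \left(- \frac{1}{5}\right) + 74\right)^{2} = \left(2 + 74\right)^{2} = 76^{2} = 5776$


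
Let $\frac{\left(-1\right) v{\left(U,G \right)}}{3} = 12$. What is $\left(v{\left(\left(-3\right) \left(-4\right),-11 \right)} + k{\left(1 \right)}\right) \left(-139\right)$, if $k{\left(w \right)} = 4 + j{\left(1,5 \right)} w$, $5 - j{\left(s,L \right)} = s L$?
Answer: $4448$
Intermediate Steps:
$v{\left(U,G \right)} = -36$ ($v{\left(U,G \right)} = \left(-3\right) 12 = -36$)
$j{\left(s,L \right)} = 5 - L s$ ($j{\left(s,L \right)} = 5 - s L = 5 - L s$)
$k{\left(w \right)} = 4$ ($k{\left(w \right)} = 4 + \left(5 - 5 \cdot 1\right) w = 4 + \left(5 - 5\right) w = 4 + 0 w = 4 + 0 = 4$)
$\left(v{\left(\left(-3\right) \left(-4\right),-11 \right)} + k{\left(1 \right)}\right) \left(-139\right) = \left(-36 + 4\right) \left(-139\right) = \left(-32\right) \left(-139\right) = 4448$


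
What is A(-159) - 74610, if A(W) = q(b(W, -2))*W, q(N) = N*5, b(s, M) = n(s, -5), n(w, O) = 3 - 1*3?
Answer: -74610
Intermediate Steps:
n(w, O) = 0 (n(w, O) = 3 - 3 = 0)
b(s, M) = 0
q(N) = 5*N
A(W) = 0 (A(W) = (5*0)*W = 0*W = 0)
A(-159) - 74610 = 0 - 74610 = -74610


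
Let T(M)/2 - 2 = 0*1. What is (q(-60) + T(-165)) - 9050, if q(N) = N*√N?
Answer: -9046 - 120*I*√15 ≈ -9046.0 - 464.76*I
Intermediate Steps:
q(N) = N^(3/2)
T(M) = 4 (T(M) = 4 + 2*(0*1) = 4 + 2*0 = 4 + 0 = 4)
(q(-60) + T(-165)) - 9050 = ((-60)^(3/2) + 4) - 9050 = (-120*I*√15 + 4) - 9050 = (4 - 120*I*√15) - 9050 = -9046 - 120*I*√15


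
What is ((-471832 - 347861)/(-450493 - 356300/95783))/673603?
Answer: 11216093517/4152274355980051 ≈ 2.7012e-6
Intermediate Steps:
((-471832 - 347861)/(-450493 - 356300/95783))/673603 = -819693/(-450493 - 356300*1/95783)*(1/673603) = -819693/(-450493 - 356300/95783)*(1/673603) = -819693/(-43149927319/95783)*(1/673603) = -819693*(-95783/43149927319)*(1/673603) = (78512654619/43149927319)*(1/673603) = 11216093517/4152274355980051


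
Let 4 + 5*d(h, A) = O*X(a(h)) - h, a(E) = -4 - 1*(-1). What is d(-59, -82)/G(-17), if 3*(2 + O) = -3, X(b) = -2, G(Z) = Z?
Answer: -61/85 ≈ -0.71765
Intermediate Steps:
a(E) = -3 (a(E) = -4 + 1 = -3)
O = -3 (O = -2 + (⅓)*(-3) = -2 - 1 = -3)
d(h, A) = ⅖ - h/5 (d(h, A) = -⅘ + (-3*(-2) - h)/5 = -⅘ + (6 - h)/5 = -⅘ + (6/5 - h/5) = ⅖ - h/5)
d(-59, -82)/G(-17) = (⅖ - ⅕*(-59))/(-17) = (⅖ + 59/5)*(-1/17) = (61/5)*(-1/17) = -61/85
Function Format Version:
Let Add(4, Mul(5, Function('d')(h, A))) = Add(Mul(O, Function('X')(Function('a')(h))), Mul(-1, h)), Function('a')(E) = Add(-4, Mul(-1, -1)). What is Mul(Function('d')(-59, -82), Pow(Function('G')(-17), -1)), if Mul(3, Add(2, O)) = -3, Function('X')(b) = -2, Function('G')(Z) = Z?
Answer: Rational(-61, 85) ≈ -0.71765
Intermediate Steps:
Function('a')(E) = -3 (Function('a')(E) = Add(-4, 1) = -3)
O = -3 (O = Add(-2, Mul(Rational(1, 3), -3)) = Add(-2, -1) = -3)
Function('d')(h, A) = Add(Rational(2, 5), Mul(Rational(-1, 5), h)) (Function('d')(h, A) = Add(Rational(-4, 5), Mul(Rational(1, 5), Add(Mul(-3, -2), Mul(-1, h)))) = Add(Rational(-4, 5), Mul(Rational(1, 5), Add(6, Mul(-1, h)))) = Add(Rational(-4, 5), Add(Rational(6, 5), Mul(Rational(-1, 5), h))) = Add(Rational(2, 5), Mul(Rational(-1, 5), h)))
Mul(Function('d')(-59, -82), Pow(Function('G')(-17), -1)) = Mul(Add(Rational(2, 5), Mul(Rational(-1, 5), -59)), Pow(-17, -1)) = Mul(Add(Rational(2, 5), Rational(59, 5)), Rational(-1, 17)) = Mul(Rational(61, 5), Rational(-1, 17)) = Rational(-61, 85)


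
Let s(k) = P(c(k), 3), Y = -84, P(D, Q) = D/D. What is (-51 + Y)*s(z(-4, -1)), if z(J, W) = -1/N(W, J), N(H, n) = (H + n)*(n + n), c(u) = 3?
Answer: -135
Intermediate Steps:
P(D, Q) = 1
N(H, n) = 2*n*(H + n) (N(H, n) = (H + n)*(2*n) = 2*n*(H + n))
z(J, W) = -1/(2*J*(J + W)) (z(J, W) = -1/(2*J*(W + J)) = -1/(2*J*(J + W)))
s(k) = 1
(-51 + Y)*s(z(-4, -1)) = (-51 - 84)*1 = -135*1 = -135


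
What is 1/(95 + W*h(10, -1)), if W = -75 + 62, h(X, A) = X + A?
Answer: -1/22 ≈ -0.045455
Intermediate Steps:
h(X, A) = A + X
W = -13
1/(95 + W*h(10, -1)) = 1/(95 - 13*(-1 + 10)) = 1/(95 - 13*9) = 1/(95 - 117) = 1/(-22) = -1/22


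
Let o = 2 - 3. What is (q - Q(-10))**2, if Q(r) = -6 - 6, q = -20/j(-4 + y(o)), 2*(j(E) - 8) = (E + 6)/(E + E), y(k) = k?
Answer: 2274064/25281 ≈ 89.952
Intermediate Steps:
o = -1
j(E) = 8 + (6 + E)/(4*E) (j(E) = 8 + ((E + 6)/(E + E))/2 = 8 + ((6 + E)/((2*E)))/2 = 8 + ((6 + E)*(1/(2*E)))/2 = 8 + ((6 + E)/(2*E))/2 = 8 + (6 + E)/(4*E))
q = -400/159 (q = -20*4*(-4 - 1)/(3*(2 + 11*(-4 - 1))) = -20*(-20/(3*(2 + 11*(-5)))) = -20*(-20/(3*(2 - 55))) = -20/((3/4)*(-1/5)*(-53)) = -20/159/20 = -20*20/159 = -400/159 ≈ -2.5157)
Q(r) = -12
(q - Q(-10))**2 = (-400/159 - 1*(-12))**2 = (-400/159 + 12)**2 = (1508/159)**2 = 2274064/25281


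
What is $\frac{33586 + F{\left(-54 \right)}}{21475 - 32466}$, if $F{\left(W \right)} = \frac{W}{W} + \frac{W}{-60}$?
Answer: $- \frac{335879}{109910} \approx -3.0559$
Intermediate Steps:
$F{\left(W \right)} = 1 - \frac{W}{60}$ ($F{\left(W \right)} = 1 + W \left(- \frac{1}{60}\right) = 1 - \frac{W}{60}$)
$\frac{33586 + F{\left(-54 \right)}}{21475 - 32466} = \frac{33586 + \left(1 - - \frac{9}{10}\right)}{21475 - 32466} = \frac{33586 + \left(1 + \frac{9}{10}\right)}{-10991} = \left(33586 + \frac{19}{10}\right) \left(- \frac{1}{10991}\right) = \frac{335879}{10} \left(- \frac{1}{10991}\right) = - \frac{335879}{109910}$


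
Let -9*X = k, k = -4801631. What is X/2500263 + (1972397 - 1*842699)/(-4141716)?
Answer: -922314509395/15533068906962 ≈ -0.059377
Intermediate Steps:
X = 4801631/9 (X = -1/9*(-4801631) = 4801631/9 ≈ 5.3351e+5)
X/2500263 + (1972397 - 1*842699)/(-4141716) = (4801631/9)/2500263 + (1972397 - 1*842699)/(-4141716) = (4801631/9)*(1/2500263) + (1972397 - 842699)*(-1/4141716) = 4801631/22502367 + 1129698*(-1/4141716) = 4801631/22502367 - 188283/690286 = -922314509395/15533068906962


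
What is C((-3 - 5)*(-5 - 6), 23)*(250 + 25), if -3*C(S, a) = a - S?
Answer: 17875/3 ≈ 5958.3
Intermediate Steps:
C(S, a) = -a/3 + S/3 (C(S, a) = -(a - S)/3 = -a/3 + S/3)
C((-3 - 5)*(-5 - 6), 23)*(250 + 25) = (-1/3*23 + ((-3 - 5)*(-5 - 6))/3)*(250 + 25) = (-23/3 + (-8*(-11))/3)*275 = (-23/3 + (1/3)*88)*275 = (-23/3 + 88/3)*275 = (65/3)*275 = 17875/3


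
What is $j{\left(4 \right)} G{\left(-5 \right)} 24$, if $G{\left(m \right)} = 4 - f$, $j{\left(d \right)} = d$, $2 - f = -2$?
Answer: $0$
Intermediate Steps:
$f = 4$ ($f = 2 - -2 = 2 + 2 = 4$)
$G{\left(m \right)} = 0$ ($G{\left(m \right)} = 4 - 4 = 0$)
$j{\left(4 \right)} G{\left(-5 \right)} 24 = 4 \cdot 0 \cdot 24 = 0 \cdot 24 = 0$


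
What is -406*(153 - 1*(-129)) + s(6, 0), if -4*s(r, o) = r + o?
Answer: -228987/2 ≈ -1.1449e+5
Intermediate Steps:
s(r, o) = -o/4 - r/4 (s(r, o) = -(r + o)/4 = -(o + r)/4 = -o/4 - r/4)
-406*(153 - 1*(-129)) + s(6, 0) = -406*(153 - 1*(-129)) + (-¼*0 - ¼*6) = -406*(153 + 129) + (0 - 3/2) = -406*282 - 3/2 = -114492 - 3/2 = -228987/2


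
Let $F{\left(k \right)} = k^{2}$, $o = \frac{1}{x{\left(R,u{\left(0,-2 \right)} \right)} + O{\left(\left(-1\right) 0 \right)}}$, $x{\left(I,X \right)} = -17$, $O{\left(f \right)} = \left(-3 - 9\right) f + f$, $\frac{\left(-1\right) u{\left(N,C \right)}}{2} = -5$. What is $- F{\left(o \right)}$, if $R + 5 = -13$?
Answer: $- \frac{1}{289} \approx -0.0034602$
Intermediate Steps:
$R = -18$ ($R = -5 - 13 = -18$)
$u{\left(N,C \right)} = 10$ ($u{\left(N,C \right)} = \left(-2\right) \left(-5\right) = 10$)
$O{\left(f \right)} = - 11 f$ ($O{\left(f \right)} = \left(-3 - 9\right) f + f = - 12 f + f = - 11 f$)
$o = - \frac{1}{17}$ ($o = \frac{1}{-17 - 11 \left(\left(-1\right) 0\right)} = \frac{1}{-17 - 0} = \frac{1}{-17 + 0} = \frac{1}{-17} = - \frac{1}{17} \approx -0.058824$)
$- F{\left(o \right)} = - \left(- \frac{1}{17}\right)^{2} = \left(-1\right) \frac{1}{289} = - \frac{1}{289}$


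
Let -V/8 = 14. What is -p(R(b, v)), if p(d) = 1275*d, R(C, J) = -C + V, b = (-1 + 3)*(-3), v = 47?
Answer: 135150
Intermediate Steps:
V = -112 (V = -8*14 = -112)
b = -6 (b = 2*(-3) = -6)
R(C, J) = -112 - C (R(C, J) = -C - 112 = -112 - C)
-p(R(b, v)) = -1275*(-112 - 1*(-6)) = -1275*(-112 + 6) = -1275*(-106) = -1*(-135150) = 135150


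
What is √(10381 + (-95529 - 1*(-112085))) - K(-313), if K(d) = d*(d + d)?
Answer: -195938 + 3*√2993 ≈ -1.9577e+5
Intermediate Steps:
K(d) = 2*d² (K(d) = d*(2*d) = 2*d²)
√(10381 + (-95529 - 1*(-112085))) - K(-313) = √(10381 + (-95529 - 1*(-112085))) - 2*(-313)² = √(10381 + (-95529 + 112085)) - 2*97969 = √(10381 + 16556) - 1*195938 = √26937 - 195938 = 3*√2993 - 195938 = -195938 + 3*√2993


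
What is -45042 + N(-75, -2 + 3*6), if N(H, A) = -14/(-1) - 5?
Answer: -45033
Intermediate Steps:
N(H, A) = 9 (N(H, A) = -14*(-1) - 5 = -7*(-2) - 5 = 14 - 5 = 9)
-45042 + N(-75, -2 + 3*6) = -45042 + 9 = -45033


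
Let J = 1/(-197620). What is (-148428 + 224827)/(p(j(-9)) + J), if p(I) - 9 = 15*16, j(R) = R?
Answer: 15097970380/49207379 ≈ 306.82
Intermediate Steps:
J = -1/197620 ≈ -5.0602e-6
p(I) = 249 (p(I) = 9 + 15*16 = 9 + 240 = 249)
(-148428 + 224827)/(p(j(-9)) + J) = (-148428 + 224827)/(249 - 1/197620) = 76399/(49207379/197620) = 76399*(197620/49207379) = 15097970380/49207379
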